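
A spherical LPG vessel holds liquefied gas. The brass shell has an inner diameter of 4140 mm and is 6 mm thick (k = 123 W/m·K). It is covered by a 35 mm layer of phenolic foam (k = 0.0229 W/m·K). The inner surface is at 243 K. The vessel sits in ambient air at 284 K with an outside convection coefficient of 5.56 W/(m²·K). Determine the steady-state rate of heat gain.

Q ≈ 1320 W

Spherical conduction: R = (1/r_in − 1/r_out)/(4πk) per layer; series-sum.
R_brass shell = (1/2.07 − 1/2.076)/(4π×123) = 9.033×10^-7 K/W
R_phenolic foam = (1/2.076 − 1/2.111)/(4π×0.0229) = 0.02775 K/W
R_outer film = 1/(h·4πr_o²) = 1/(5.56×4π×2.111²) = 0.003212 K/W
R_total = 0.03097 K/W
Q = ΔT/R_total = 41/0.03097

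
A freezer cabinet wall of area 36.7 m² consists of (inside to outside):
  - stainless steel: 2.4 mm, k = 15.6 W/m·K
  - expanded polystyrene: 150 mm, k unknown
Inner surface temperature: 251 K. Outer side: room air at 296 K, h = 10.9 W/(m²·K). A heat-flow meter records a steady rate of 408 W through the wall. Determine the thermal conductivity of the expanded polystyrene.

k ≈ 0.0379 W/(m·K)

Model the wall as resistances in series:
R_stainless steel = L/(kA) = 0.0024/(15.6×36.7) = 4.192×10^-6 K/W
R_outer film = 1/(h_o·A) = 1/(10.9×36.7) = 0.0025 K/W
Sum of known resistances R_other = 0.002504 K/W
Total R = ΔT/Q = 45/408 = 0.1103 K/W
R_expanded polystyrene = R_total − R_other = 0.1078 K/W
k = L/(R·A) = 0.15/(0.1078×36.7)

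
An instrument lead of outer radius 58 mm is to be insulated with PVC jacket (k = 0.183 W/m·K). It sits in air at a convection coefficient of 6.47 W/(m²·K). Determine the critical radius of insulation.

For a cylinder r_cr = k/h = 0.183/6.47
r_cr = 28.3 mm; since the bare radius (58 mm) is above r_cr, any added insulation will reduce heat loss.

r_cr ≈ 28.3 mm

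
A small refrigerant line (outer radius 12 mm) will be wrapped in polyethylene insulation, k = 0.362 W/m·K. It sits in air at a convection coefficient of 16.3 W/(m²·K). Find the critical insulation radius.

For a cylinder r_cr = k/h = 0.362/16.3
r_cr = 22.2 mm; since the bare radius (12 mm) is below r_cr, adding a thin layer of insulation will *increase* heat loss.

r_cr ≈ 22.2 mm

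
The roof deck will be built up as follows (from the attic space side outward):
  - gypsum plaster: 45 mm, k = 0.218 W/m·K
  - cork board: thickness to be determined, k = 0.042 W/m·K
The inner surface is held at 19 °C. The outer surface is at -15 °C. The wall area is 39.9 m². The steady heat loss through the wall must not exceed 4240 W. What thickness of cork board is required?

L ≈ 4.77 mm

Treating each layer as a thermal resistance in series:
R_gypsum plaster = L/(kA) = 0.045/(0.218×39.9) = 0.005173 K/W
Sum of the known resistances R_other = 0.005173 K/W
Required total resistance R_tot = ΔT/Q_allow = 34/4240 = 0.008019 K/W
R_cork board = R_tot − R_other = 0.002845 K/W
L = R·k·A = 0.002845×0.042×39.9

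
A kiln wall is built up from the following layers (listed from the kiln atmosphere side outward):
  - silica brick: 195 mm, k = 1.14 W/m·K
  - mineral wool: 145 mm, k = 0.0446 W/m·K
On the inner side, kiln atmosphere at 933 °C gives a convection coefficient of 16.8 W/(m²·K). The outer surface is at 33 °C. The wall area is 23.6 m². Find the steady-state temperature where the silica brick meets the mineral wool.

Using the resistance-network approach (series):
R_inner film = 1/(h_i·A) = 1/(16.8×23.6) = 0.002522 K/W
R_silica brick = L/(kA) = 0.195/(1.14×23.6) = 0.007248 K/W
R_mineral wool = L/(kA) = 0.145/(0.0446×23.6) = 0.1378 K/W
R_total = 0.1475 K/W;  Q = ΔT/R_total = 900/0.1475 = 6100 W
T_interface = T_inner − Q·ΣR(inner→interface) = 933 − 6100×0.00977

T ≈ 873 °C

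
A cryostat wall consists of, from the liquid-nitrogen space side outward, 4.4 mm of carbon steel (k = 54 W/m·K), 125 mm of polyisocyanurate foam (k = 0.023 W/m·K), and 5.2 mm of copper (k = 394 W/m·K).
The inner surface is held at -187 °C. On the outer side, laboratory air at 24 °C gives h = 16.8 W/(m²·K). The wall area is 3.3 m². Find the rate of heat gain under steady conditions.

Q ≈ 127 W

Thermal resistances in series:
R_carbon steel = L/(kA) = 0.0044/(54×3.3) = 2.469×10^-5 K/W
R_polyisocyanurate foam = L/(kA) = 0.125/(0.023×3.3) = 1.647 K/W
R_copper = L/(kA) = 0.0052/(394×3.3) = 3.999×10^-6 K/W
R_outer film = 1/(h_o·A) = 1/(16.8×3.3) = 0.01804 K/W
R_total = 1.665 K/W
Q = ΔT / R_total = 211 / 1.665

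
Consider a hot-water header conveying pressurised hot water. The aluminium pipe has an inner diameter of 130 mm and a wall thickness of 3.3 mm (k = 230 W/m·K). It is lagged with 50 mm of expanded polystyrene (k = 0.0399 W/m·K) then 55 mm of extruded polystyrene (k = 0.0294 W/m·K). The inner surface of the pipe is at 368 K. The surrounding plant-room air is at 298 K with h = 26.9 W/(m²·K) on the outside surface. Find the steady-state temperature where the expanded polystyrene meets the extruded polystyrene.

T ≈ 332 K

For a radial system each layer contributes R = ln(r_out/r_in)/(2πkL); films add R = 1/(hA).
R_aluminium pipe wall = ln(68.3/65)/(2π×230×1) = 3.427×10^-5 K/W
R_expanded polystyrene = ln(118.3/68.3)/(2π×0.0399×1) = 2.191 K/W
R_extruded polystyrene = ln(173.3/118.3)/(2π×0.0294×1) = 2.067 K/W
R_outer film = 1/(h_o·2πr_oL) = 1/(26.9×2π×0.1733×1) = 0.03414 K/W
R_total = 4.292 K/W
Q = ΔT/R_total = 70/4.292
Q = 16.3 W/m
T_interface = T_inner − Q·ΣR(inner→interface) = 368 − 16.3×2.191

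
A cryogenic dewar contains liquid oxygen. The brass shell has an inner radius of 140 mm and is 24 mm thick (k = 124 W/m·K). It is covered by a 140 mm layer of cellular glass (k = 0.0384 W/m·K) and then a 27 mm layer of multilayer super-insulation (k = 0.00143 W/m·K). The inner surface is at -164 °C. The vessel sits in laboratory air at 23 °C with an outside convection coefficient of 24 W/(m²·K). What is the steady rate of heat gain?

Q ≈ 9 W

Radial (spherical) resistances in series:
R_brass shell = (1/0.14 − 1/0.164)/(4π×124) = 6.708×10^-4 K/W
R_cellular glass = (1/0.164 − 1/0.304)/(4π×0.0384) = 5.819 K/W
R_multilayer super-insulation = (1/0.304 − 1/0.331)/(4π×0.00143) = 14.93 K/W
R_outer film = 1/(h·4πr_o²) = 1/(24×4π×0.331²) = 0.03026 K/W
R_total = 20.78 K/W
Q = ΔT/R_total = 187/20.78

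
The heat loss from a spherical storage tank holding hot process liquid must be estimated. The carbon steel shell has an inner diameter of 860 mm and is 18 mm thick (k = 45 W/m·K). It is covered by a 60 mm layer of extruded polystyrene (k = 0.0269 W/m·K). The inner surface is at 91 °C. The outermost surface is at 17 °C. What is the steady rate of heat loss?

For a spherical shell R = (1/r₁ − 1/r₂)/(4πk); film R = 1/(h·4πr²). In series:
R_carbon steel shell = (1/0.43 − 1/0.448)/(4π×45) = 1.652×10^-4 K/W
R_extruded polystyrene = (1/0.448 − 1/0.508)/(4π×0.0269) = 0.7799 K/W
R_total = 0.7801 K/W
Q = ΔT/R_total = 74/0.7801

Q ≈ 94.9 W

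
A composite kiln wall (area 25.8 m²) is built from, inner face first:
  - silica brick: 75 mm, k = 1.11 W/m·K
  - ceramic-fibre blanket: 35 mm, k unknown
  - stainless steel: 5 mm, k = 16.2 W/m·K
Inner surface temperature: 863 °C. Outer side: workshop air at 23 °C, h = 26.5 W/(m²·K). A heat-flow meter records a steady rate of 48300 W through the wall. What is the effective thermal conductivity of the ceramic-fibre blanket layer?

Thermal resistances in series:
R_silica brick = L/(kA) = 0.075/(1.11×25.8) = 0.002619 K/W
R_stainless steel = L/(kA) = 0.005/(16.2×25.8) = 1.196×10^-5 K/W
R_outer film = 1/(h_o·A) = 1/(26.5×25.8) = 0.001463 K/W
Sum of known resistances R_other = 0.004093 K/W
Total R = ΔT/Q = 840/48300 = 0.01739 K/W
R_ceramic-fibre blanket = R_total − R_other = 0.0133 K/W
k = L/(R·A) = 0.035/(0.0133×25.8)

k ≈ 0.102 W/(m·K)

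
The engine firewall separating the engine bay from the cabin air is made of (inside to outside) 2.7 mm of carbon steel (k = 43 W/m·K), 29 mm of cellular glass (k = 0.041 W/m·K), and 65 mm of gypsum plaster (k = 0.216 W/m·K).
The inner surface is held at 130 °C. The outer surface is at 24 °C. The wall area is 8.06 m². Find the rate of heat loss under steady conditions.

Using the resistance-network approach (series):
R_carbon steel = L/(kA) = 0.0027/(43×8.06) = 7.79×10^-6 K/W
R_cellular glass = L/(kA) = 0.029/(0.041×8.06) = 0.08776 K/W
R_gypsum plaster = L/(kA) = 0.065/(0.216×8.06) = 0.03734 K/W
R_total = 0.1251 K/W
Q = ΔT / R_total = 106 / 0.1251

Q ≈ 847 W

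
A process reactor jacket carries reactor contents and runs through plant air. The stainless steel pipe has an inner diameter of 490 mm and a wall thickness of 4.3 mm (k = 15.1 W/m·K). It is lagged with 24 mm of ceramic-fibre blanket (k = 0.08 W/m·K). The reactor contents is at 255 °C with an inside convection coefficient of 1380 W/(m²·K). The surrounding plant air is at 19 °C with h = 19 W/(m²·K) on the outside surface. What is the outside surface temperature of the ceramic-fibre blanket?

T ≈ 52.8 °C

For a radial system each layer contributes R = ln(r_out/r_in)/(2πkL); films add R = 1/(hA).
R_inner film = 1/(h_i·2πr₁L) = 1/(1380×2π×0.245×1) = 4.707×10^-4 K/W
R_stainless steel pipe wall = ln(249.3/245)/(2π×15.1×1) = 1.834×10^-4 K/W
R_ceramic-fibre blanket = ln(273.3/249.3)/(2π×0.08×1) = 0.1829 K/W
R_outer film = 1/(h_o·2πr_oL) = 1/(19×2π×0.2733×1) = 0.03065 K/W
R_total = 0.2142 K/W
Q = ΔT/R_total = 236/0.2142
Q = 1100 W/m
T_interface = T_inner − Q·ΣR(inner→interface) = 255 − 1100×0.1835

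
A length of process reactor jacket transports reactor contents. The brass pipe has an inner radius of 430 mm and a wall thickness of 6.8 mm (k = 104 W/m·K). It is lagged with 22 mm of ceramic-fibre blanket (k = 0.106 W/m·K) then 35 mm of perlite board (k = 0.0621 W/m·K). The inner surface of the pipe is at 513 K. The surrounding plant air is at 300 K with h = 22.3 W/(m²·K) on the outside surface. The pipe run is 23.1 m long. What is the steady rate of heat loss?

Q ≈ 17800 W

Cylindrical conduction, so R = ln(r₂/r₁)/(2πkL) per layer, in series:
R_brass pipe wall = ln(436.8/430)/(2π×104×23.1) = 1.039×10^-6 K/W
R_ceramic-fibre blanket = ln(458.8/436.8)/(2π×0.106×23.1) = 0.003194 K/W
R_perlite board = ln(493.8/458.8)/(2π×0.0621×23.1) = 0.008156 K/W
R_outer film = 1/(h_o·2πr_oL) = 1/(22.3×2π×0.4938×23.1) = 6.257×10^-4 K/W
R_total = 0.01198 K/W
Q = ΔT/R_total = 213/0.01198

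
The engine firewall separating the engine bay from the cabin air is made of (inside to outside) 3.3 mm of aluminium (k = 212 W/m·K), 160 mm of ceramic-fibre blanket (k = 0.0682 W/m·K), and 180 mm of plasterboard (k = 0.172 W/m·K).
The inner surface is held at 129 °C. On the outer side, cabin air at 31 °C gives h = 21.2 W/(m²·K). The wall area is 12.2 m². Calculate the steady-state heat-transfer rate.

Model the wall as resistances in series:
R_aluminium = L/(kA) = 0.0033/(212×12.2) = 1.276×10^-6 K/W
R_ceramic-fibre blanket = L/(kA) = 0.16/(0.0682×12.2) = 0.1923 K/W
R_plasterboard = L/(kA) = 0.18/(0.172×12.2) = 0.08578 K/W
R_outer film = 1/(h_o·A) = 1/(21.2×12.2) = 0.003866 K/W
R_total = 0.2819 K/W
Q = ΔT / R_total = 98 / 0.2819

Q ≈ 348 W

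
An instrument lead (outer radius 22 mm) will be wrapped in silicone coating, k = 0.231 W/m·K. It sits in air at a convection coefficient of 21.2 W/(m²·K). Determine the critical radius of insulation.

For a cylinder r_cr = k/h = 0.231/21.2
r_cr = 10.9 mm; since the bare radius (22 mm) is above r_cr, any added insulation will reduce heat loss.

r_cr ≈ 10.9 mm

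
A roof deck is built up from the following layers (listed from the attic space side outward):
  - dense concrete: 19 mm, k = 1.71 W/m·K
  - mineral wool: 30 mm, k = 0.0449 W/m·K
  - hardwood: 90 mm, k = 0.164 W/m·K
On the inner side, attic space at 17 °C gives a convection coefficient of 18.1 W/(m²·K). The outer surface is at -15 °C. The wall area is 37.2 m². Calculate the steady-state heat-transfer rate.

Q ≈ 928 W

Thermal resistances in series:
R_inner film = 1/(h_i·A) = 1/(18.1×37.2) = 0.001485 K/W
R_dense concrete = L/(kA) = 0.019/(1.71×37.2) = 2.987×10^-4 K/W
R_mineral wool = L/(kA) = 0.03/(0.0449×37.2) = 0.01796 K/W
R_hardwood = L/(kA) = 0.09/(0.164×37.2) = 0.01475 K/W
R_total = 0.0345 K/W
Q = ΔT / R_total = 32 / 0.0345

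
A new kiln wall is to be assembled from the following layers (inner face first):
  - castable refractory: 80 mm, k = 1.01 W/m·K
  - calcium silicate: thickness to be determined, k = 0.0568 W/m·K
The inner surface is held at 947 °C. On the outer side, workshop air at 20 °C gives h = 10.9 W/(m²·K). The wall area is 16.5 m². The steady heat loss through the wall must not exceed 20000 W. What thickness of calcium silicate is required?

L ≈ 33.7 mm

Series thermal resistances:
R_castable refractory = L/(kA) = 0.08/(1.01×16.5) = 0.0048 K/W
R_outer film = 1/(h_o·A) = 1/(10.9×16.5) = 0.00556 K/W
Sum of the known resistances R_other = 0.01036 K/W
Required total resistance R_tot = ΔT/Q_allow = 927/20000 = 0.04635 K/W
R_calcium silicate = R_tot − R_other = 0.03599 K/W
L = R·k·A = 0.03599×0.0568×16.5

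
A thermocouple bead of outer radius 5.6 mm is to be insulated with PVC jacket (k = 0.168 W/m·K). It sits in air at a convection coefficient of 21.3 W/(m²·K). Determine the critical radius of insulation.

For a sphere r_cr = 2k/h = 2×0.168/21.3
r_cr = 15.8 mm; since the bare radius (5.6 mm) is below r_cr, adding a thin layer of insulation will *increase* heat loss.

r_cr ≈ 15.8 mm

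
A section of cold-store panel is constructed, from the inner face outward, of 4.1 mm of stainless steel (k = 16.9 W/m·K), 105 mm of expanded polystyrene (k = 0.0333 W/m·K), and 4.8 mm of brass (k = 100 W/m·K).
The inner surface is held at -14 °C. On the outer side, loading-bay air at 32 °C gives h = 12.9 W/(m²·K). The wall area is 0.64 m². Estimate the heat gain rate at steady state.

Q ≈ 9.11 W

Series thermal resistances:
R_stainless steel = L/(kA) = 0.0041/(16.9×0.64) = 3.791×10^-4 K/W
R_expanded polystyrene = L/(kA) = 0.105/(0.0333×0.64) = 4.927 K/W
R_brass = L/(kA) = 0.0048/(100×0.64) = 7.5×10^-5 K/W
R_outer film = 1/(h_o·A) = 1/(12.9×0.64) = 0.1211 K/W
R_total = 5.048 K/W
Q = ΔT / R_total = 46 / 5.048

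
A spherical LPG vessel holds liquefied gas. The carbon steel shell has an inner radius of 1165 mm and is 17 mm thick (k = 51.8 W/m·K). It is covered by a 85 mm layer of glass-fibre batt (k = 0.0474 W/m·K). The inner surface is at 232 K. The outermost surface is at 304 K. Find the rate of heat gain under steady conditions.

Spherical conduction: R = (1/r_in − 1/r_out)/(4πk) per layer; series-sum.
R_carbon steel shell = (1/1.165 − 1/1.182)/(4π×51.8) = 1.897×10^-5 K/W
R_glass-fibre batt = (1/1.182 − 1/1.267)/(4π×0.0474) = 0.09529 K/W
R_total = 0.09531 K/W
Q = ΔT/R_total = 72/0.09531

Q ≈ 755 W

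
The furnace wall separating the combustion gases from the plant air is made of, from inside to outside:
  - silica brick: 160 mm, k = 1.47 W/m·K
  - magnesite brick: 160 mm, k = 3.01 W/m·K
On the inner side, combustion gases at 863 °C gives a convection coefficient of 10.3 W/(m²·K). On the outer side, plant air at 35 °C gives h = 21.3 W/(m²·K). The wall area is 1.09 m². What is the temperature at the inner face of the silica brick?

Treating each layer as a thermal resistance in series:
R_inner film = 1/(h_i·A) = 1/(10.3×1.09) = 0.08907 K/W
R_silica brick = L/(kA) = 0.16/(1.47×1.09) = 0.09986 K/W
R_magnesite brick = L/(kA) = 0.16/(3.01×1.09) = 0.04877 K/W
R_outer film = 1/(h_o·A) = 1/(21.3×1.09) = 0.04307 K/W
R_total = 0.2808 K/W;  Q = ΔT/R_total = 828/0.2808 = 2949 W
T_interface = T_inner − Q·ΣR(inner→interface) = 863 − 2950×0.08907

T ≈ 600 °C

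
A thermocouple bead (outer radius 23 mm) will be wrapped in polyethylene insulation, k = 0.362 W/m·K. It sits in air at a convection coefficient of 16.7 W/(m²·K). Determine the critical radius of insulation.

For a sphere r_cr = 2k/h = 2×0.362/16.7
r_cr = 43.4 mm; since the bare radius (23 mm) is below r_cr, adding a thin layer of insulation will *increase* heat loss.

r_cr ≈ 43.4 mm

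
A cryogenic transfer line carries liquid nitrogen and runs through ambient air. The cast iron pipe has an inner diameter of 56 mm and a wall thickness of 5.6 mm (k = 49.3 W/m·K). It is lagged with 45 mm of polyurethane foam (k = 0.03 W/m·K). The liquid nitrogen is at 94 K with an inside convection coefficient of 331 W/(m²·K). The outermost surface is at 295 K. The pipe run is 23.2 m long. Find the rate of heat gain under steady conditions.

Treating each annulus and film as a series resistance:
R_inner film = 1/(h_i·2πr₁L) = 1/(331×2π×0.028×23.2) = 7.402×10^-4 K/W
R_cast iron pipe wall = ln(33.6/28)/(2π×49.3×23.2) = 2.537×10^-5 K/W
R_polyurethane foam = ln(78.6/33.6)/(2π×0.03×23.2) = 0.1943 K/W
R_total = 0.1951 K/W
Q = ΔT/R_total = 201/0.1951

Q ≈ 1030 W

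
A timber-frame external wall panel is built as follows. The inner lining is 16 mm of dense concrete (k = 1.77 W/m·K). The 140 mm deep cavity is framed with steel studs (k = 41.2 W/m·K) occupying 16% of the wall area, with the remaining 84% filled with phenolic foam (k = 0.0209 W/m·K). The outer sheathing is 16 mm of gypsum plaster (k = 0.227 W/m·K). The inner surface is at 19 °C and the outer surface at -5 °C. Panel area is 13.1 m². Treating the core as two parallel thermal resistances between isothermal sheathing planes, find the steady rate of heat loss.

Sheathing layers in series; stud and cavity paths in parallel between them.
R_inner = 0.016/(1.77×13.1) = 6.9×10^-4 K/W
R_stud  = 0.14/(41.2×0.16×13.1) = 0.001621 K/W
R_cav   = 0.14/(0.0209×0.84×13.1) = 0.6087 K/W
1/R_core = 1/R_stud + 1/R_cav → R_core = 0.001617 K/W
R_outer = 0.016/(0.227×13.1) = 0.005381 K/W
R_total = 0.007687 K/W
Q = ΔT/R_total = 24/0.007687

Q ≈ 3120 W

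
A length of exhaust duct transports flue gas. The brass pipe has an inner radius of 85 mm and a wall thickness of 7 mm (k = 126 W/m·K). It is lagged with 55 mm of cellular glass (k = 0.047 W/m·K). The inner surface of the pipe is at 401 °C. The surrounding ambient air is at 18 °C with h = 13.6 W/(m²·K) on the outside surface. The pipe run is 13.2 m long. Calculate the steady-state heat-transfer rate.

Cylindrical conduction, so R = ln(r₂/r₁)/(2πkL) per layer, in series:
R_brass pipe wall = ln(92/85)/(2π×126×13.2) = 7.573×10^-6 K/W
R_cellular glass = ln(147/92)/(2π×0.047×13.2) = 0.1202 K/W
R_outer film = 1/(h_o·2πr_oL) = 1/(13.6×2π×0.147×13.2) = 0.006031 K/W
R_total = 0.1263 K/W
Q = ΔT/R_total = 383/0.1263

Q ≈ 3030 W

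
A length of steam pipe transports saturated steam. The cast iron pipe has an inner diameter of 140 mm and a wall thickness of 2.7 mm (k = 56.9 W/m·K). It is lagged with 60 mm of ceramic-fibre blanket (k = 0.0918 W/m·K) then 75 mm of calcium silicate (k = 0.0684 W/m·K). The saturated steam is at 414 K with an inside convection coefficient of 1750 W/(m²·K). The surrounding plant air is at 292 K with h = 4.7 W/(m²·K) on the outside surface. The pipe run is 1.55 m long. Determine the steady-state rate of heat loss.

Radial resistances (cylindrical: R_cond = ln(r_o/r_i)/(2πkL), R_conv = 1/(h·2πrL)):
R_inner film = 1/(h_i·2πr₁L) = 1/(1750×2π×0.07×1.55) = 8.382×10^-4 K/W
R_cast iron pipe wall = ln(72.7/70)/(2π×56.9×1.55) = 6.83×10^-5 K/W
R_ceramic-fibre blanket = ln(132.7/72.7)/(2π×0.0918×1.55) = 0.6731 K/W
R_calcium silicate = ln(207.7/132.7)/(2π×0.0684×1.55) = 0.6725 K/W
R_outer film = 1/(h_o·2πr_oL) = 1/(4.7×2π×0.2077×1.55) = 0.1052 K/W
R_total = 1.452 K/W
Q = ΔT/R_total = 122/1.452

Q ≈ 84 W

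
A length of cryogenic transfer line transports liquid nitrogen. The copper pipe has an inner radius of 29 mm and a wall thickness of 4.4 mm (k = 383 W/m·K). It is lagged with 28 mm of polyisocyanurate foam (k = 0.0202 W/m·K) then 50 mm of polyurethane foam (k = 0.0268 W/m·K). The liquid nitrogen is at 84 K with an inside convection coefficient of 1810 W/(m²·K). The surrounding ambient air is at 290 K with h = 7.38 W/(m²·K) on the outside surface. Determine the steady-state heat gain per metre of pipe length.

For a radial system each layer contributes R = ln(r_out/r_in)/(2πkL); films add R = 1/(hA).
R_inner film = 1/(h_i·2πr₁L) = 1/(1810×2π×0.029×1) = 0.003032 K/W
R_copper pipe wall = ln(33.4/29)/(2π×383×1) = 5.87×10^-5 K/W
R_polyisocyanurate foam = ln(61.4/33.4)/(2π×0.0202×1) = 4.797 K/W
R_polyurethane foam = ln(111.4/61.4)/(2π×0.0268×1) = 3.538 K/W
R_outer film = 1/(h_o·2πr_oL) = 1/(7.38×2π×0.1114×1) = 0.1936 K/W
R_total = 8.532 K/W
Q = ΔT/R_total = 206/8.532

q′ ≈ 24.1 W/m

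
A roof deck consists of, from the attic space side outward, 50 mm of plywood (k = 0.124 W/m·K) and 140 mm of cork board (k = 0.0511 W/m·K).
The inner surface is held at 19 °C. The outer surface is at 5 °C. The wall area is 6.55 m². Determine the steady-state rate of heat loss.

Thermal resistances in series:
R_plywood = L/(kA) = 0.05/(0.124×6.55) = 0.06156 K/W
R_cork board = L/(kA) = 0.14/(0.0511×6.55) = 0.4183 K/W
R_total = 0.4798 K/W
Q = ΔT / R_total = 14 / 0.4798

Q ≈ 29.2 W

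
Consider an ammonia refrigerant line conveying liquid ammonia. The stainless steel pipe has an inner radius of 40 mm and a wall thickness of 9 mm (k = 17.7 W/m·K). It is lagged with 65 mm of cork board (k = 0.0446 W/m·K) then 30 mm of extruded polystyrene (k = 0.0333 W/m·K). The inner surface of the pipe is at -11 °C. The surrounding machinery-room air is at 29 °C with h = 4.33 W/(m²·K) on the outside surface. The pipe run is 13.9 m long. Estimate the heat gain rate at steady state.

Q ≈ 127 W

Per-layer cylindrical resistances, series-summed:
R_stainless steel pipe wall = ln(49/40)/(2π×17.7×13.9) = 1.313×10^-4 K/W
R_cork board = ln(114/49)/(2π×0.0446×13.9) = 0.2168 K/W
R_extruded polystyrene = ln(144/114)/(2π×0.0333×13.9) = 0.08033 K/W
R_outer film = 1/(h_o·2πr_oL) = 1/(4.33×2π×0.144×13.9) = 0.01836 K/W
R_total = 0.3156 K/W
Q = ΔT/R_total = 40/0.3156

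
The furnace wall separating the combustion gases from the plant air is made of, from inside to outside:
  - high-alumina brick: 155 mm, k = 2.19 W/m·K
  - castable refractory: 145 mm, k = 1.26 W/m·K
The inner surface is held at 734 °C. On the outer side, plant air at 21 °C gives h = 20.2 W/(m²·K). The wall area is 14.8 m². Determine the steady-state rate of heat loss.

Q ≈ 44800 W

Thermal resistances in series:
R_high-alumina brick = L/(kA) = 0.155/(2.19×14.8) = 0.004782 K/W
R_castable refractory = L/(kA) = 0.145/(1.26×14.8) = 0.007776 K/W
R_outer film = 1/(h_o·A) = 1/(20.2×14.8) = 0.003345 K/W
R_total = 0.0159 K/W
Q = ΔT / R_total = 713 / 0.0159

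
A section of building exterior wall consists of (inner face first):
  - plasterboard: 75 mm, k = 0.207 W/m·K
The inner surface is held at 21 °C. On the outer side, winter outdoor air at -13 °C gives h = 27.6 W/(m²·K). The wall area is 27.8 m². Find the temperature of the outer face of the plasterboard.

Series thermal resistances:
R_plasterboard = L/(kA) = 0.075/(0.207×27.8) = 0.01303 K/W
R_outer film = 1/(h_o·A) = 1/(27.6×27.8) = 0.001303 K/W
R_total = 0.01434 K/W;  Q = ΔT/R_total = 34/0.01434 = 2372 W
T_interface = T_inner − Q·ΣR(inner→interface) = 21 − 2370×0.01303

T ≈ -9.91 °C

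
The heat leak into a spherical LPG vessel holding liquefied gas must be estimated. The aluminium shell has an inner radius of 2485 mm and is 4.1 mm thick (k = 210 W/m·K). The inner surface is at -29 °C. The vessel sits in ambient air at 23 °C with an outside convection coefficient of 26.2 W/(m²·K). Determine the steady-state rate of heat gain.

Each spherical layer contributes R = (1/r_i − 1/r_o)/(4πk):
R_aluminium shell = (1/2.485 − 1/2.4891)/(4π×210) = 2.512×10^-7 K/W
R_outer film = 1/(h·4πr_o²) = 1/(26.2×4π×2.4891²) = 4.902×10^-4 K/W
R_total = 4.905×10^-4 K/W
Q = ΔT/R_total = 52/4.905×10^-4

Q ≈ 106000 W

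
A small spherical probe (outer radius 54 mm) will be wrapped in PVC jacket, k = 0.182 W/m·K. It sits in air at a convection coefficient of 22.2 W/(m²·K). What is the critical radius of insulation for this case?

For a sphere r_cr = 2k/h = 2×0.182/22.2
r_cr = 16.4 mm; since the bare radius (54 mm) is above r_cr, any added insulation will reduce heat loss.

r_cr ≈ 16.4 mm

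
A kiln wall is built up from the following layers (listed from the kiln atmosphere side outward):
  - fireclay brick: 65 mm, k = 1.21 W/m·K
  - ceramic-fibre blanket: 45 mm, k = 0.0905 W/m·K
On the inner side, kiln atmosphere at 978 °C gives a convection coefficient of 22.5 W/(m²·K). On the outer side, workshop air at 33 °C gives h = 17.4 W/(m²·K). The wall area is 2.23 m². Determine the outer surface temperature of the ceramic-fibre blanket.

T ≈ 116 °C

Treating each layer as a thermal resistance in series:
R_inner film = 1/(h_i·A) = 1/(22.5×2.23) = 0.01993 K/W
R_fireclay brick = L/(kA) = 0.065/(1.21×2.23) = 0.02409 K/W
R_ceramic-fibre blanket = L/(kA) = 0.045/(0.0905×2.23) = 0.223 K/W
R_outer film = 1/(h_o·A) = 1/(17.4×2.23) = 0.02577 K/W
R_total = 0.2928 K/W;  Q = ΔT/R_total = 945/0.2928 = 3228 W
T_interface = T_inner − Q·ΣR(inner→interface) = 978 − 3230×0.267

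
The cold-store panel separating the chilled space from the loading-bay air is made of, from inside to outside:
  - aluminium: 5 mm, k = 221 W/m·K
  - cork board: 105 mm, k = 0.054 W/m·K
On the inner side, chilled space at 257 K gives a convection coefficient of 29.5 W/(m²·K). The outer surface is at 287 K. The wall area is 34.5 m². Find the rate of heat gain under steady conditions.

Q ≈ 523 W

Series thermal resistances:
R_inner film = 1/(h_i·A) = 1/(29.5×34.5) = 9.826×10^-4 K/W
R_aluminium = L/(kA) = 0.005/(221×34.5) = 6.558×10^-7 K/W
R_cork board = L/(kA) = 0.105/(0.054×34.5) = 0.05636 K/W
R_total = 0.05734 K/W
Q = ΔT / R_total = 30 / 0.05734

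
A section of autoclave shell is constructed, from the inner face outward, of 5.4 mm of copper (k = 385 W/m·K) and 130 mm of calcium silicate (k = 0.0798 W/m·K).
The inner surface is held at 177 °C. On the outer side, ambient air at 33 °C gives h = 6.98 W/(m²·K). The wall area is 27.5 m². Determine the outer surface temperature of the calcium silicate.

T ≈ 44.6 °C

Using the resistance-network approach (series):
R_copper = L/(kA) = 0.0054/(385×27.5) = 5.1×10^-7 K/W
R_calcium silicate = L/(kA) = 0.13/(0.0798×27.5) = 0.05924 K/W
R_outer film = 1/(h_o·A) = 1/(6.98×27.5) = 0.00521 K/W
R_total = 0.06445 K/W;  Q = ΔT/R_total = 144/0.06445 = 2234 W
T_interface = T_inner − Q·ΣR(inner→interface) = 177 − 2230×0.05924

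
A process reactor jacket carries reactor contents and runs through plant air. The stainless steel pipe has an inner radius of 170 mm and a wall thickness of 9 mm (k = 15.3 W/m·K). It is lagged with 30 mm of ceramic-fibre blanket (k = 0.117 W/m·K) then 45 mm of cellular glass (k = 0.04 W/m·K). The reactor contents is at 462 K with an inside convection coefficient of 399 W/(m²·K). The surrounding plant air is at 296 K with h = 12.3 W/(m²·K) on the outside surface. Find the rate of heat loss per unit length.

For a radial system each layer contributes R = ln(r_out/r_in)/(2πkL); films add R = 1/(hA).
R_inner film = 1/(h_i·2πr₁L) = 1/(399×2π×0.17×1) = 0.002346 K/W
R_stainless steel pipe wall = ln(179/170)/(2π×15.3×1) = 5.366×10^-4 K/W
R_ceramic-fibre blanket = ln(209/179)/(2π×0.117×1) = 0.2108 K/W
R_cellular glass = ln(254/209)/(2π×0.04×1) = 0.7759 K/W
R_outer film = 1/(h_o·2πr_oL) = 1/(12.3×2π×0.254×1) = 0.05094 K/W
R_total = 1.04 K/W
Q = ΔT/R_total = 166/1.04

q′ ≈ 160 W/m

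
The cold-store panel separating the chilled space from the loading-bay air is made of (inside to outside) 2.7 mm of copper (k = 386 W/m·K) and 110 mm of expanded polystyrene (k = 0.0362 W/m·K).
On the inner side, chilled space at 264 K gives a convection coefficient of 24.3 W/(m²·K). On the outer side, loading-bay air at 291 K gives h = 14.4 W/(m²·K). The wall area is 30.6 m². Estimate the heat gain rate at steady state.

Series thermal resistances:
R_inner film = 1/(h_i·A) = 1/(24.3×30.6) = 0.001345 K/W
R_copper = L/(kA) = 0.0027/(386×30.6) = 2.286×10^-7 K/W
R_expanded polystyrene = L/(kA) = 0.11/(0.0362×30.6) = 0.0993 K/W
R_outer film = 1/(h_o·A) = 1/(14.4×30.6) = 0.002269 K/W
R_total = 0.1029 K/W
Q = ΔT / R_total = 27 / 0.1029

Q ≈ 262 W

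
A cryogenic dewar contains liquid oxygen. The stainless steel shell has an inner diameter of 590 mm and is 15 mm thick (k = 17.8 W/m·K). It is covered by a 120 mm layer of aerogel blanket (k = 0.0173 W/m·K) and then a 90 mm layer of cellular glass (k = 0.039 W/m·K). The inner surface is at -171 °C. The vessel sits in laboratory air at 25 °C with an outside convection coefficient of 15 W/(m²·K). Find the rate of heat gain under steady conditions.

Q ≈ 39.3 W

Radial (spherical) resistances in series:
R_stainless steel shell = (1/0.295 − 1/0.31)/(4π×17.8) = 7.333×10^-4 K/W
R_aerogel blanket = (1/0.31 − 1/0.43)/(4π×0.0173) = 4.141 K/W
R_cellular glass = (1/0.43 − 1/0.52)/(4π×0.039) = 0.8213 K/W
R_outer film = 1/(h·4πr_o²) = 1/(15×4π×0.52²) = 0.01962 K/W
R_total = 4.983 K/W
Q = ΔT/R_total = 196/4.983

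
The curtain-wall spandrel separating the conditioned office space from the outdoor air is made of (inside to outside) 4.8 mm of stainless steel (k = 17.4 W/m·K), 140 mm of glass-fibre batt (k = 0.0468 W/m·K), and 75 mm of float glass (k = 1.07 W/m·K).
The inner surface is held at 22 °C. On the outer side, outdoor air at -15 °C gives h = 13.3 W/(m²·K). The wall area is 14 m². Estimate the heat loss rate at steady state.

Q ≈ 165 W

Using the resistance-network approach (series):
R_stainless steel = L/(kA) = 0.0048/(17.4×14) = 1.97×10^-5 K/W
R_glass-fibre batt = L/(kA) = 0.14/(0.0468×14) = 0.2137 K/W
R_float glass = L/(kA) = 0.075/(1.07×14) = 0.005007 K/W
R_outer film = 1/(h_o·A) = 1/(13.3×14) = 0.005371 K/W
R_total = 0.2241 K/W
Q = ΔT / R_total = 37 / 0.2241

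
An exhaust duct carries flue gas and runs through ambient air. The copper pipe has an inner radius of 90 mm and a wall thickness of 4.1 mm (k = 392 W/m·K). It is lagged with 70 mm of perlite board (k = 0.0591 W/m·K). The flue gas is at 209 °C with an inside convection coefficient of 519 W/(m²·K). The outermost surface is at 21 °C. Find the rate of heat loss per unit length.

Radial resistances (cylindrical: R_cond = ln(r_o/r_i)/(2πkL), R_conv = 1/(h·2πrL)):
R_inner film = 1/(h_i·2πr₁L) = 1/(519×2π×0.09×1) = 0.003407 K/W
R_copper pipe wall = ln(94.1/90)/(2π×392×1) = 1.809×10^-5 K/W
R_perlite board = ln(164.1/94.1)/(2π×0.0591×1) = 1.498 K/W
R_total = 1.501 K/W
Q = ΔT/R_total = 188/1.501

q′ ≈ 125 W/m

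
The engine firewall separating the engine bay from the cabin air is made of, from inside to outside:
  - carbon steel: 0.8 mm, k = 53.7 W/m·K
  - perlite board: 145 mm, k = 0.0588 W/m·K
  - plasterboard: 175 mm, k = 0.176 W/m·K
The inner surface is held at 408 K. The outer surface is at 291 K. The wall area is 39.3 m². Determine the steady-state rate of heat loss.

Q ≈ 1330 W

Thermal resistances in series:
R_carbon steel = L/(kA) = 0.0008/(53.7×39.3) = 3.791×10^-7 K/W
R_perlite board = L/(kA) = 0.145/(0.0588×39.3) = 0.06275 K/W
R_plasterboard = L/(kA) = 0.175/(0.176×39.3) = 0.0253 K/W
R_total = 0.08805 K/W
Q = ΔT / R_total = 117 / 0.08805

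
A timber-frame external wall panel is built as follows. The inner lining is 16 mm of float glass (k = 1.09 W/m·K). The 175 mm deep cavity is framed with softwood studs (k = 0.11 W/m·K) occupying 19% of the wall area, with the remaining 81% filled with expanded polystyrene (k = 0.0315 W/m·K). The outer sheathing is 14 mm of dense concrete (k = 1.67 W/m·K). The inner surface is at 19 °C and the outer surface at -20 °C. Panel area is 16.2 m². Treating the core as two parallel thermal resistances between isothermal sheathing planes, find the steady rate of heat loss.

Q ≈ 167 W

Sheathing layers in series; stud and cavity paths in parallel between them.
R_inner = 0.016/(1.09×16.2) = 9.061×10^-4 K/W
R_stud  = 0.175/(0.11×0.19×16.2) = 0.5169 K/W
R_cav   = 0.175/(0.0315×0.81×16.2) = 0.4234 K/W
1/R_core = 1/R_stud + 1/R_cav → R_core = 0.2327 K/W
R_outer = 0.014/(1.67×16.2) = 5.175×10^-4 K/W
R_total = 0.2342 K/W
Q = ΔT/R_total = 39/0.2342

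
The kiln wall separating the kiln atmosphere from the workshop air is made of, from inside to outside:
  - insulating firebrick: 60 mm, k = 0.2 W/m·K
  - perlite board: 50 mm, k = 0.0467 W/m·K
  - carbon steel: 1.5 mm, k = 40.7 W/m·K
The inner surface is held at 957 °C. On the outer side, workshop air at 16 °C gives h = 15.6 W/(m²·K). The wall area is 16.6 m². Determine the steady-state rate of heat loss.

Q ≈ 10900 W

Thermal resistances in series:
R_insulating firebrick = L/(kA) = 0.06/(0.2×16.6) = 0.01807 K/W
R_perlite board = L/(kA) = 0.05/(0.0467×16.6) = 0.0645 K/W
R_carbon steel = L/(kA) = 0.0015/(40.7×16.6) = 2.22×10^-6 K/W
R_outer film = 1/(h_o·A) = 1/(15.6×16.6) = 0.003862 K/W
R_total = 0.08643 K/W
Q = ΔT / R_total = 941 / 0.08643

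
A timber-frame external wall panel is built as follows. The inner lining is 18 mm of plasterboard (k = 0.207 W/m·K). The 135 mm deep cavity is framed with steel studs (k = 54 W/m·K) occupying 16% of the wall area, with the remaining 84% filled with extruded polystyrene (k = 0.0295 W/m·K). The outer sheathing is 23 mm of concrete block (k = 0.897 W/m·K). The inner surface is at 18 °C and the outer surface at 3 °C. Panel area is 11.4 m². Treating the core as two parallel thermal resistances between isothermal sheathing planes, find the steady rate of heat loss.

Sheathing layers in series; stud and cavity paths in parallel between them.
R_inner = 0.018/(0.207×11.4) = 0.007628 K/W
R_stud  = 0.135/(54×0.16×11.4) = 0.001371 K/W
R_cav   = 0.135/(0.0295×0.84×11.4) = 0.4779 K/W
1/R_core = 1/R_stud + 1/R_cav → R_core = 0.001367 K/W
R_outer = 0.023/(0.897×11.4) = 0.002249 K/W
R_total = 0.01124 K/W
Q = ΔT/R_total = 15/0.01124

Q ≈ 1330 W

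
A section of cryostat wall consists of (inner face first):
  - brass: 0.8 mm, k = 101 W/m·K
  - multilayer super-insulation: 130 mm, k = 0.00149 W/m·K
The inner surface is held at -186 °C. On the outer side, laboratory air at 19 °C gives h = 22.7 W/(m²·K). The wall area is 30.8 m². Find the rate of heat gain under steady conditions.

Model the wall as resistances in series:
R_brass = L/(kA) = 0.0008/(101×30.8) = 2.572×10^-7 K/W
R_multilayer super-insulation = L/(kA) = 0.13/(0.00149×30.8) = 2.833 K/W
R_outer film = 1/(h_o·A) = 1/(22.7×30.8) = 0.00143 K/W
R_total = 2.834 K/W
Q = ΔT / R_total = 205 / 2.834

Q ≈ 72.3 W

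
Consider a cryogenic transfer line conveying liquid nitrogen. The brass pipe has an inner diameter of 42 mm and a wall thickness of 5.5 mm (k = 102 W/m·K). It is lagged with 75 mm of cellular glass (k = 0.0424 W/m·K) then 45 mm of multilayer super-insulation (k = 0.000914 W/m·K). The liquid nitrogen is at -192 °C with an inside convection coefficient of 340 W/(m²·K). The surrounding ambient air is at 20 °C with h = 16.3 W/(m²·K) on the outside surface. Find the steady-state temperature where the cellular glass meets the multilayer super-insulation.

Treating each annulus and film as a series resistance:
R_inner film = 1/(h_i·2πr₁L) = 1/(340×2π×0.021×1) = 0.02229 K/W
R_brass pipe wall = ln(26.5/21)/(2π×102×1) = 3.63×10^-4 K/W
R_cellular glass = ln(101.5/26.5)/(2π×0.0424×1) = 5.041 K/W
R_multilayer super-insulation = ln(146.5/101.5)/(2π×0.000914×1) = 63.9 K/W
R_outer film = 1/(h_o·2πr_oL) = 1/(16.3×2π×0.1465×1) = 0.06665 K/W
R_total = 69.03 K/W
Q = ΔT/R_total = 212/69.03
Q = 3.07 W/m
T_interface = T_inner + Q·ΣR(inner→interface) = -192 + 3.07×5.063

T ≈ -176 °C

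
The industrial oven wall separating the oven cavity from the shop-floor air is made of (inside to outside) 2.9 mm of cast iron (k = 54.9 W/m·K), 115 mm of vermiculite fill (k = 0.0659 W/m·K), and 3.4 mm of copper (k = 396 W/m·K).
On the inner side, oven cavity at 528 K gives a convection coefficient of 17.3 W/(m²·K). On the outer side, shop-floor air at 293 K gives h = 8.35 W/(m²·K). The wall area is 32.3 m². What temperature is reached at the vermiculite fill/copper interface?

T ≈ 308 K

Treating each layer as a thermal resistance in series:
R_inner film = 1/(h_i·A) = 1/(17.3×32.3) = 0.00179 K/W
R_cast iron = L/(kA) = 0.0029/(54.9×32.3) = 1.635×10^-6 K/W
R_vermiculite fill = L/(kA) = 0.115/(0.0659×32.3) = 0.05403 K/W
R_copper = L/(kA) = 0.0034/(396×32.3) = 2.658×10^-7 K/W
R_outer film = 1/(h_o·A) = 1/(8.35×32.3) = 0.003708 K/W
R_total = 0.05953 K/W;  Q = ΔT/R_total = 235/0.05953 = 3948 W
T_interface = T_inner − Q·ΣR(inner→interface) = 528 − 3950×0.05582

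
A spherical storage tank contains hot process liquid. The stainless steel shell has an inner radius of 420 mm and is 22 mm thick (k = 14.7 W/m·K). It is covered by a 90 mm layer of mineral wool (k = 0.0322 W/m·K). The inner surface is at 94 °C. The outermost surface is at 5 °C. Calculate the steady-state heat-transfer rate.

Q ≈ 94 W

Radial (spherical) resistances in series:
R_stainless steel shell = (1/0.42 − 1/0.442)/(4π×14.7) = 6.415×10^-4 K/W
R_mineral wool = (1/0.442 − 1/0.532)/(4π×0.0322) = 0.9459 K/W
R_total = 0.9465 K/W
Q = ΔT/R_total = 89/0.9465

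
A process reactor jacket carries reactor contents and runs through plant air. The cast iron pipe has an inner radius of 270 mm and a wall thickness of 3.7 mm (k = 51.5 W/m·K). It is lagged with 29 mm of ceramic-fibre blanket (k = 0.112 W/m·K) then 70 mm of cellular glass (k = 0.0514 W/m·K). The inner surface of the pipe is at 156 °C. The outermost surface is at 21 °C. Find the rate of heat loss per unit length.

q′ ≈ 171 W/m

Radial resistances (cylindrical: R_cond = ln(r_o/r_i)/(2πkL), R_conv = 1/(h·2πrL)):
R_cast iron pipe wall = ln(273.7/270)/(2π×51.5×1) = 4.206×10^-5 K/W
R_ceramic-fibre blanket = ln(302.7/273.7)/(2π×0.112×1) = 0.1431 K/W
R_cellular glass = ln(372.7/302.7)/(2π×0.0514×1) = 0.6441 K/W
R_total = 0.7873 K/W
Q = ΔT/R_total = 135/0.7873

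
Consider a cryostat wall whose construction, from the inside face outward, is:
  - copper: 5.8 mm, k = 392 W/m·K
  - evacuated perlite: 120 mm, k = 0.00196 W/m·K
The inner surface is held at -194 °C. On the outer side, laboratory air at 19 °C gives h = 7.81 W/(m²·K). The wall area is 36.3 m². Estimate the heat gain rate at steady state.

Q ≈ 126 W

Model the wall as resistances in series:
R_copper = L/(kA) = 0.0058/(392×36.3) = 4.076×10^-7 K/W
R_evacuated perlite = L/(kA) = 0.12/(0.00196×36.3) = 1.687 K/W
R_outer film = 1/(h_o·A) = 1/(7.81×36.3) = 0.003527 K/W
R_total = 1.69 K/W
Q = ΔT / R_total = 213 / 1.69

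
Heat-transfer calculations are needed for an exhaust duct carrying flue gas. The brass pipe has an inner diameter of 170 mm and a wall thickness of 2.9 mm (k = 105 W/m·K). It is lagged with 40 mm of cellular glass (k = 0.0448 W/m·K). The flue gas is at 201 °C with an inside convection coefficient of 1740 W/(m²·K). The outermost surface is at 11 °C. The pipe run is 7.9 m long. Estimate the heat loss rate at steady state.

Q ≈ 1130 W

Treating each annulus and film as a series resistance:
R_inner film = 1/(h_i·2πr₁L) = 1/(1740×2π×0.085×7.9) = 1.362×10^-4 K/W
R_brass pipe wall = ln(87.9/85)/(2π×105×7.9) = 6.437×10^-6 K/W
R_cellular glass = ln(127.9/87.9)/(2π×0.0448×7.9) = 0.1687 K/W
R_total = 0.1688 K/W
Q = ΔT/R_total = 190/0.1688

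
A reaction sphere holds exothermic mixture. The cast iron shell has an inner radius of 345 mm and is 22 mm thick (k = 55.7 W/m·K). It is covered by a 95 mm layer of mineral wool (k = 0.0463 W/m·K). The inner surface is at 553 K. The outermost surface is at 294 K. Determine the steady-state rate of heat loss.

Radial (spherical) resistances in series:
R_cast iron shell = (1/0.345 − 1/0.367)/(4π×55.7) = 2.482×10^-4 K/W
R_mineral wool = (1/0.367 − 1/0.462)/(4π×0.0463) = 0.963 K/W
R_total = 0.9632 K/W
Q = ΔT/R_total = 259/0.9632

Q ≈ 269 W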